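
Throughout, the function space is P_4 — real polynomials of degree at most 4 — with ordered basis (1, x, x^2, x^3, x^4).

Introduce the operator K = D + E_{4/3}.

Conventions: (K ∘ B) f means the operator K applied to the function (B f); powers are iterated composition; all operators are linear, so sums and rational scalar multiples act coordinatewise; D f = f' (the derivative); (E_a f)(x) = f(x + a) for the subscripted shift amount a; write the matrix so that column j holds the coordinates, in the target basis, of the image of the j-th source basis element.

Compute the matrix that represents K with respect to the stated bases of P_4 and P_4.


the matrix is [[1, 7/3, 16/9, 64/27, 256/81]; [0, 1, 14/3, 16/3, 256/27]; [0, 0, 1, 7, 32/3]; [0, 0, 0, 1, 28/3]; [0, 0, 0, 0, 1]] (rows listed top to bottom)

image of 1: 1
image of x: x + 7/3
image of x^2: x^2 + (14/3)x + 16/9
image of x^3: x^3 + 7x^2 + (16/3)x + 64/27
image of x^4: x^4 + (28/3)x^3 + (32/3)x^2 + (256/27)x + 256/81
each image's coordinates form column j of the matrix


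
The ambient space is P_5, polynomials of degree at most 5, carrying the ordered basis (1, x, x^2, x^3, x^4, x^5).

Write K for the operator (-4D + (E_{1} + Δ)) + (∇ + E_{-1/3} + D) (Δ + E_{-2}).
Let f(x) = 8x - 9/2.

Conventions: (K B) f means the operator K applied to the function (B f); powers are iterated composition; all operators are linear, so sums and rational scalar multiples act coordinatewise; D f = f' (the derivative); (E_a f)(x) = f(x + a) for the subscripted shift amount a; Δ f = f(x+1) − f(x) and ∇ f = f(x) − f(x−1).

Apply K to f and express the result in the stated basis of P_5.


the image equals g(x) = 16x - 59/3

D f = 8
(-4D) f = -32
E_{1} f = 8x + 7/2
Δ f = 8
(E_{1} + Δ) f = 8x + 23/2
(-4D + (E_{1} + Δ)) f = 8x - 41/2
Δ f = 8
E_{-2} f = 8x - 41/2
(Δ + E_{-2}) f = 8x - 25/2
∇ (Δ + E_{-2}) f = 8
E_{-1/3} (Δ + E_{-2}) f = 8x - 91/6
D (Δ + E_{-2}) f = 8
(∇ + E_{-1/3} + D) (Δ + E_{-2}) f = 8x + 5/6
((-4D + (E_{1} + Δ)) + (∇ + E_{-1/3} + D) (Δ + E_{-2})) f = 16x - 59/3


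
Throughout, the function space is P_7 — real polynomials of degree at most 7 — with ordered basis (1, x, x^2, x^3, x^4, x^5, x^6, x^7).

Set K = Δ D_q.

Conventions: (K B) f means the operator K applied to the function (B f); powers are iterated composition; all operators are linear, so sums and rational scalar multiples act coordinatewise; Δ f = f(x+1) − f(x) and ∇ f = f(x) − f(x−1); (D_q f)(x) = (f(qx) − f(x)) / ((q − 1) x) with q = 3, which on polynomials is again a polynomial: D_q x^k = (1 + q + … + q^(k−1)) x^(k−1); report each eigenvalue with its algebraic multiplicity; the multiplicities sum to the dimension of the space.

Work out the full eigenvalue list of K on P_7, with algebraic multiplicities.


λ = 0 (multiplicity 8)

image of 1: 0
image of x: 0
image of x^2: 4
image of x^3: 26x + 13
image of x^4: 120x^2 + 120x + 40
image of x^5: 484x^3 + 726x^2 + 484x + 121
image of x^6: 1820x^4 + 3640x^3 + 3640x^2 + 1820x + 364
image of x^7: 6558x^5 + 16395x^4 + 21860x^3 + 16395x^2 + 6558x + 1093
the matrix is upper triangular; its diagonal is (0, 0, 0, 0, 0, 0, 0, 0)
for a triangular matrix the eigenvalues are the diagonal entries, with algebraic multiplicity their repetition count


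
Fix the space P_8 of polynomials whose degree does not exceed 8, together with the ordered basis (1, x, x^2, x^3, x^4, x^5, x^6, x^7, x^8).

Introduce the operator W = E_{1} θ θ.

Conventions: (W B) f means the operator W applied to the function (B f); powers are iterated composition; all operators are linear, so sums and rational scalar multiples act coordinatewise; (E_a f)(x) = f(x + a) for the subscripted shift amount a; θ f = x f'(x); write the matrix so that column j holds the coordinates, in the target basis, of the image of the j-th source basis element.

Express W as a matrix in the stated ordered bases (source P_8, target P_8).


image of 1: 0
image of x: x + 1
image of x^2: 4x^2 + 8x + 4
image of x^3: 9x^3 + 27x^2 + 27x + 9
image of x^4: 16x^4 + 64x^3 + 96x^2 + 64x + 16
image of x^5: 25x^5 + 125x^4 + 250x^3 + 250x^2 + 125x + 25
image of x^6: 36x^6 + 216x^5 + 540x^4 + 720x^3 + 540x^2 + 216x + 36
image of x^7: 49x^7 + 343x^6 + 1029x^5 + 1715x^4 + 1715x^3 + 1029x^2 + 343x + 49
image of x^8: 64x^8 + 512x^7 + 1792x^6 + 3584x^5 + 4480x^4 + 3584x^3 + 1792x^2 + 512x + 64
each image's coordinates form column j of the matrix

the matrix is [[0, 1, 4, 9, 16, 25, 36, 49, 64]; [0, 1, 8, 27, 64, 125, 216, 343, 512]; [0, 0, 4, 27, 96, 250, 540, 1029, 1792]; [0, 0, 0, 9, 64, 250, 720, 1715, 3584]; [0, 0, 0, 0, 16, 125, 540, 1715, 4480]; [0, 0, 0, 0, 0, 25, 216, 1029, 3584]; [0, 0, 0, 0, 0, 0, 36, 343, 1792]; [0, 0, 0, 0, 0, 0, 0, 49, 512]; [0, 0, 0, 0, 0, 0, 0, 0, 64]] (rows listed top to bottom)


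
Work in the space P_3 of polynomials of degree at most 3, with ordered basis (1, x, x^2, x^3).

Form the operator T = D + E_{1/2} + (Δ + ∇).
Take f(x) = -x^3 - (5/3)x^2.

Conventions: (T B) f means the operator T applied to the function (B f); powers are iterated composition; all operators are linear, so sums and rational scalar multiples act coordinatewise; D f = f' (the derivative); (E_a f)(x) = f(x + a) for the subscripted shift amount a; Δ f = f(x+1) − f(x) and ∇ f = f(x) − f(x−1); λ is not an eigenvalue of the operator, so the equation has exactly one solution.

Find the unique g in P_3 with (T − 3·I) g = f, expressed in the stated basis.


the result is g(x) = (1/2)x^3 + (83/24)x^2 + (295/24)x + 4315/192

write g with unknown coordinates in the stated basis and equate coefficients in (T − 3·I) g = f
solving from the highest basis element down gives g = (1/2)x^3 + (83/24)x^2 + (295/24)x + 4315/192
check: T g = (1/2)x^3 + (209/24)x^2 + (295/8)x + 4315/64
so T g − 3·g = -x^3 - (5/3)x^2 = f ✓


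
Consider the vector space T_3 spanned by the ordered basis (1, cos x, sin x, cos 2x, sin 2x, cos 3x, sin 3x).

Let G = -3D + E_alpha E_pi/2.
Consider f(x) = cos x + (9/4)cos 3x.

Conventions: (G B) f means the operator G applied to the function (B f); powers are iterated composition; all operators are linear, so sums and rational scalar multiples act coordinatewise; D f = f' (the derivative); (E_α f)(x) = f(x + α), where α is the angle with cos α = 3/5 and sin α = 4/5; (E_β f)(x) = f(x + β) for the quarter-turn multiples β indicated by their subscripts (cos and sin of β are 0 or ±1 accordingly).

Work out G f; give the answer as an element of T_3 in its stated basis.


D f = -sin x - (27/4)sin 3x
(-3D) f = 3sin x + (81/4)sin 3x
E_pi/2 f = -sin x + (9/4)sin 3x
E_alpha E_pi/2 f = -(4/5)cos x - (3/5)sin x + (99/125)cos 3x - (1053/500)sin 3x
(-3D + E_alpha E_pi/2) f = -(4/5)cos x + (12/5)sin x + (99/125)cos 3x + (2268/125)sin 3x

the result is g(x) = -(4/5)cos x + (12/5)sin x + (99/125)cos 3x + (2268/125)sin 3x


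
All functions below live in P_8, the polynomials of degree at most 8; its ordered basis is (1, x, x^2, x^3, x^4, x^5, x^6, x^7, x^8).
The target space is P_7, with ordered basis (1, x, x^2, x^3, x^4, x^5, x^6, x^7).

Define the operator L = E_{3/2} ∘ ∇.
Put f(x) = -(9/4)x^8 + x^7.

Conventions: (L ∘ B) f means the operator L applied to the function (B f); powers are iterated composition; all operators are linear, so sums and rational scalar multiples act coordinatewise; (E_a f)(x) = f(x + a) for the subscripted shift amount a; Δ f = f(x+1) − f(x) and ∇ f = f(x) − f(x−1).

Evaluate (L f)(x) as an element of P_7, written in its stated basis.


the image equals g(x) = -18x^7 - 119x^6 - (735/2)x^5 - (2695/4)x^4 - (6223/8)x^3 - (8925/16)x^2 - (7289/32)x - 2597/64

∇ f = -18x^7 + 70x^6 - 147x^5 + (385/2)x^4 - 161x^3 + 84x^2 - 25x + 13/4
E_{3/2} ∇ f = -18x^7 - 119x^6 - (735/2)x^5 - (2695/4)x^4 - (6223/8)x^3 - (8925/16)x^2 - (7289/32)x - 2597/64


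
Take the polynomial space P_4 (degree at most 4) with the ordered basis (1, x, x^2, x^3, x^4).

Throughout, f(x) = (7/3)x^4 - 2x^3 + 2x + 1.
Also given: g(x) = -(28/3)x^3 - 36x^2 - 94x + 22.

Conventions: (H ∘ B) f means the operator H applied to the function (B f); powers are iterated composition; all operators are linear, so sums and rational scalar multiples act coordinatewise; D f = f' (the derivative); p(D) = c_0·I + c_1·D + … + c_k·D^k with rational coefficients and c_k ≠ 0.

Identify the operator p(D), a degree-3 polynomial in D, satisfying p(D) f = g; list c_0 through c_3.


D^0 f = (7/3)x^4 - 2x^3 + 2x + 1
D^1 f = (28/3)x^3 - 6x^2 + 2
D^2 f = 28x^2 - 12x
D^3 f = 56x - 12
matching coefficients of g against c_0 f + c_1 Df + … from the top degree down determines the c_i
solution: c_0 = 0, c_1 = -1, c_2 = -3/2, c_3 = -2

p(D) = -D − (3/2)·D^2 − 2·D^3, i.e. c_0 = 0, c_1 = -1, c_2 = -3/2, c_3 = -2


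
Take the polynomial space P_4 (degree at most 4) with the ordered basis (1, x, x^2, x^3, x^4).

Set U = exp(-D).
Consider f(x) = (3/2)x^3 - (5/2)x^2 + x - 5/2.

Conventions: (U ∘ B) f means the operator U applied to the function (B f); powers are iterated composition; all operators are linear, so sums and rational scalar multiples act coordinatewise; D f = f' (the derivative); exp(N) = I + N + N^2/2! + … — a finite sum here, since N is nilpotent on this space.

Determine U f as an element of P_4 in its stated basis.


the image equals g(x) = (3/2)x^3 - 7x^2 + (21/2)x - 15/2

order-1 term: -(9/2)x^2 + 5x - 1
order-2 term: (9/2)x - 5/2
order-3 term: -3/2
the series for exp(-D) f terminates at order 3
exp(-D) f = (3/2)x^3 - 7x^2 + (21/2)x - 15/2


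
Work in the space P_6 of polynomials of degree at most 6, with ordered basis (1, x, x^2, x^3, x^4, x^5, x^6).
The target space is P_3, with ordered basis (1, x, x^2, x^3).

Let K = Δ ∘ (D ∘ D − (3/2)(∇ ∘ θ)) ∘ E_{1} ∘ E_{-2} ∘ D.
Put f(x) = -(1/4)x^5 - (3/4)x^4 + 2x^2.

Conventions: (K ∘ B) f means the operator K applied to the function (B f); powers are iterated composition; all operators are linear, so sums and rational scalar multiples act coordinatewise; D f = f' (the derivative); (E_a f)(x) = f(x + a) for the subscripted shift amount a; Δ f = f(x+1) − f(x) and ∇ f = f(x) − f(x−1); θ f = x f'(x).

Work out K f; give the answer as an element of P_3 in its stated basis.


D f = -(5/4)x^4 - 3x^3 + 4x
E_{-2} D f = -(5/4)x^4 + 7x^3 - 12x^2 + 8x - 4
E_{1} E_{-2} D f = -(5/4)x^4 + 2x^3 + (3/2)x^2 - 9/4
D (E_{1} ∘ E_{-2} ∘ D) f = -5x^3 + 6x^2 + 3x
D D (E_{1} ∘ E_{-2} ∘ D) f = -15x^2 + 12x + 3
θ (E_{1} ∘ E_{-2} ∘ D) f = -5x^4 + 6x^3 + 3x^2
∇ θ (E_{1} ∘ E_{-2} ∘ D) f = -20x^3 + 48x^2 - 32x + 8
(-(3/2)(∇ ∘ θ)) (E_{1} ∘ E_{-2} ∘ D) f = 30x^3 - 72x^2 + 48x - 12
(D ∘ D − (3/2)(∇ ∘ θ)) (E_{1} ∘ E_{-2} ∘ D) f = 30x^3 - 87x^2 + 60x - 9
Δ (D ∘ D − (3/2)(∇ ∘ θ)) (E_{1} ∘ E_{-2} ∘ D) f = 90x^2 - 84x + 3

g(x) = 90x^2 - 84x + 3


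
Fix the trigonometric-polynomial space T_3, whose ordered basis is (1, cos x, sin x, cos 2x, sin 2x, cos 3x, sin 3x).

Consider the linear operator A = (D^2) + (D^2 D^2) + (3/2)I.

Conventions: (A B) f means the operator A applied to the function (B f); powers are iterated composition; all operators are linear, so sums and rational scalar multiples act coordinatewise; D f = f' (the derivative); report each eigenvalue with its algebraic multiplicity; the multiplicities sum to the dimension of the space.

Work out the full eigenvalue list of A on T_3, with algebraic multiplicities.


image of 1: 3/2
image of cos x: (3/2)cos x
image of sin x: (3/2)sin x
image of cos 2x: (27/2)cos 2x
image of sin 2x: (27/2)sin 2x
image of cos 3x: (147/2)cos 3x
image of sin 3x: (147/2)sin 3x
the matrix is diagonal; its diagonal is (3/2, 3/2, 3/2, 27/2, 27/2, 147/2, 147/2)
for a triangular matrix the eigenvalues are the diagonal entries, with algebraic multiplicity their repetition count

λ = 3/2 (multiplicity 3), λ = 27/2 (multiplicity 2), λ = 147/2 (multiplicity 2)


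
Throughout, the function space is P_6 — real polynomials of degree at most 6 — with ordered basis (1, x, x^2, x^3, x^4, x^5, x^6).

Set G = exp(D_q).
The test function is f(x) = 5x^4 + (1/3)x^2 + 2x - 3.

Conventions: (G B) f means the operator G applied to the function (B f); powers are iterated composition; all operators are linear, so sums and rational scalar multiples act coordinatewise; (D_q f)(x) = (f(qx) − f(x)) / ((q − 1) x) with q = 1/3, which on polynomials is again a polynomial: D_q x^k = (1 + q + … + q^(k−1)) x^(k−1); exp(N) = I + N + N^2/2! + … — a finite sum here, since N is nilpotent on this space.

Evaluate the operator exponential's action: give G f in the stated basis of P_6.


g(x) = 5x^4 + (200/27)x^3 + (1381/243)x^2 + (10546/2187)x - 401/2187

order-1 term: (200/27)x^3 + (4/9)x + 2
order-2 term: (1300/243)x^2 + 2/9
order-3 term: (5200/2187)x
order-4 term: 1300/2187
the series for exp(D_q) f terminates at order 4
exp(D_q) f = 5x^4 + (200/27)x^3 + (1381/243)x^2 + (10546/2187)x - 401/2187


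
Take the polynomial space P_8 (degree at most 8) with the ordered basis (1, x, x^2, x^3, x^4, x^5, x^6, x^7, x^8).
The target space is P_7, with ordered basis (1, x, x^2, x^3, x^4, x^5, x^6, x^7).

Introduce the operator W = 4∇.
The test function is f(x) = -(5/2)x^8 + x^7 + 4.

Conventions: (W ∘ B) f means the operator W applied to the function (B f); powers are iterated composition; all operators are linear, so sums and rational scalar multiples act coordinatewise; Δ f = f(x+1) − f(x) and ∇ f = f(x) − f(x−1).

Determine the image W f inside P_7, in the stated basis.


the image equals g(x) = -80x^7 + 308x^6 - 644x^5 + 840x^4 - 700x^3 + 364x^2 - 108x + 14

∇ f = -20x^7 + 77x^6 - 161x^5 + 210x^4 - 175x^3 + 91x^2 - 27x + 7/2
(4∇) f = -80x^7 + 308x^6 - 644x^5 + 840x^4 - 700x^3 + 364x^2 - 108x + 14


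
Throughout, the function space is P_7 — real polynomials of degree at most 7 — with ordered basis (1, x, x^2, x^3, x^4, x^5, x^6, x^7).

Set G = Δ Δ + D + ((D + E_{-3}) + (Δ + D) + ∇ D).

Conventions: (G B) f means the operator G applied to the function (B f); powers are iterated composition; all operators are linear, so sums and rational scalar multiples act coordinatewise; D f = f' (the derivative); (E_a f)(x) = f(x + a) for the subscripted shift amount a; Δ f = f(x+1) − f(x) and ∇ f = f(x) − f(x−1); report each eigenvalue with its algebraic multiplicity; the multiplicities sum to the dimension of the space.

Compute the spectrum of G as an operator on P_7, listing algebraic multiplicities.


λ = 1 (multiplicity 8)

image of 1: 1
image of x: x + 1
image of x^2: x^2 + 2x + 14
image of x^3: x^3 + 3x^2 + 42x - 23
image of x^4: x^4 + 4x^3 + 84x^2 - 92x + 100
image of x^5: x^5 + 5x^4 + 140x^3 - 230x^2 + 500x - 217
image of x^6: x^6 + 6x^5 + 210x^4 - 460x^3 + 1500x^2 - 1302x + 798
image of x^7: x^7 + 7x^6 + 294x^5 - 805x^4 + 3500x^3 - 4557x^2 + 5586x - 2067
the matrix is upper triangular; its diagonal is (1, 1, 1, 1, 1, 1, 1, 1)
for a triangular matrix the eigenvalues are the diagonal entries, with algebraic multiplicity their repetition count


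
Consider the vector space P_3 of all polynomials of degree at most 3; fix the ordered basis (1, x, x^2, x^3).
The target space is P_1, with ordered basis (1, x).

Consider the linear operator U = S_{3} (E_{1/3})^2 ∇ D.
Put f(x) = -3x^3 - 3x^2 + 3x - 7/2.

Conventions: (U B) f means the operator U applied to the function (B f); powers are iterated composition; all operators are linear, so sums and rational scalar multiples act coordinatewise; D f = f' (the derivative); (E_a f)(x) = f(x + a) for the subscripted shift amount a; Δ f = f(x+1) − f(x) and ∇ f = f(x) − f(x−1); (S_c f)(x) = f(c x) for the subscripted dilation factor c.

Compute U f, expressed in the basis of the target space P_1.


D f = -9x^2 - 6x + 3
∇ D f = -18x + 3
E_{1/3} ∇ D f = -18x - 3
E_{1/3} E_{1/3} ∇ D f = -18x - 9
S_{3} (E_{1/3})^2 ∇ D f = -54x - 9

the result is g(x) = -54x - 9


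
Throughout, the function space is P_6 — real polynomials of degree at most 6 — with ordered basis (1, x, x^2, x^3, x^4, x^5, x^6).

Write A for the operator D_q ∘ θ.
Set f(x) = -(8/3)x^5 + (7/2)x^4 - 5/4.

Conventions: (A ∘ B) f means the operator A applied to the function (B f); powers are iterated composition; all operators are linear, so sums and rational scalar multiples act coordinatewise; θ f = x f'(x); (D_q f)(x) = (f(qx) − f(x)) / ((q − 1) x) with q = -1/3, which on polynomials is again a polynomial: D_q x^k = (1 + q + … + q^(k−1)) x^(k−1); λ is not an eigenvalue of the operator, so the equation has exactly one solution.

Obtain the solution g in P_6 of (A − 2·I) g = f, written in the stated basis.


the result is g(x) = (4/3)x^5 + (739/972)x^4 + (7390/6561)x^3 + (25865/19683)x^2 + (51730/59049)x + 502165/472392

write g with unknown coordinates in the stated basis and equate coefficients in (A − 2·I) g = f
solving from the highest basis element down gives g = (4/3)x^5 + (739/972)x^4 + (7390/6561)x^3 + (25865/19683)x^2 + (51730/59049)x + 502165/472392
check: A g = (1220/243)x^4 + (14780/6561)x^3 + (51730/19683)x^2 + (103460/59049)x + 51730/59049
so A g − 2·g = -(8/3)x^5 + (7/2)x^4 - 5/4 = f ✓


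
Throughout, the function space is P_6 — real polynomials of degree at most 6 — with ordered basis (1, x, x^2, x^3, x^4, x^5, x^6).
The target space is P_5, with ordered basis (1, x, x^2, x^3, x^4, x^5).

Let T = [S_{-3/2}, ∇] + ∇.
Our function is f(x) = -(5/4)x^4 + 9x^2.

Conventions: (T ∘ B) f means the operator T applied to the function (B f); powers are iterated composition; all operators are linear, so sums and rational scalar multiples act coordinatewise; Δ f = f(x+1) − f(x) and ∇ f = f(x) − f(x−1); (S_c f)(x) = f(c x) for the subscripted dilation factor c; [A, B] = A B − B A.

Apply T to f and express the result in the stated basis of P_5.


the image equals g(x) = (595/16)x^3 - (435/32)x^2 - (347/16)x - 101/64

∇ f = -5x^3 + (15/2)x^2 + 13x - 31/4
S_{-3/2} ∇ f = (135/8)x^3 + (135/8)x^2 - (39/2)x - 31/4
S_{-3/2} f = -(405/64)x^4 + (81/4)x^2
∇ S_{-3/2} f = -(405/16)x^3 + (1215/32)x^2 + (243/16)x - 891/64
[S_{-3/2}, ∇] f = (675/16)x^3 - (675/32)x^2 - (555/16)x + 395/64
∇ f = -5x^3 + (15/2)x^2 + 13x - 31/4
([S_{-3/2}, ∇] + ∇) f = (595/16)x^3 - (435/32)x^2 - (347/16)x - 101/64


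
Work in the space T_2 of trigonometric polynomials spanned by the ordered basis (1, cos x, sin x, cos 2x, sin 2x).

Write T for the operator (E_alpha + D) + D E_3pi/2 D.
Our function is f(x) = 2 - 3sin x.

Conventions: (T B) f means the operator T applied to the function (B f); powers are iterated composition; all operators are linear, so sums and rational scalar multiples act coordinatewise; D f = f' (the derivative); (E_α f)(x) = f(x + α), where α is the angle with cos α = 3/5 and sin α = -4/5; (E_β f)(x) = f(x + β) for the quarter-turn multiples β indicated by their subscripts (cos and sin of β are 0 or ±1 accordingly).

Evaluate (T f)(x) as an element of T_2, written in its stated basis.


E_alpha f = 2 + (12/5)cos x - (9/5)sin x
D f = -3cos x
(E_alpha + D) f = 2 - (3/5)cos x - (9/5)sin x
D f = -3cos x
E_3pi/2 D f = -3sin x
D E_3pi/2 D f = -3cos x
((E_alpha + D) + D E_3pi/2 D) f = 2 - (18/5)cos x - (9/5)sin x

g(x) = 2 - (18/5)cos x - (9/5)sin x


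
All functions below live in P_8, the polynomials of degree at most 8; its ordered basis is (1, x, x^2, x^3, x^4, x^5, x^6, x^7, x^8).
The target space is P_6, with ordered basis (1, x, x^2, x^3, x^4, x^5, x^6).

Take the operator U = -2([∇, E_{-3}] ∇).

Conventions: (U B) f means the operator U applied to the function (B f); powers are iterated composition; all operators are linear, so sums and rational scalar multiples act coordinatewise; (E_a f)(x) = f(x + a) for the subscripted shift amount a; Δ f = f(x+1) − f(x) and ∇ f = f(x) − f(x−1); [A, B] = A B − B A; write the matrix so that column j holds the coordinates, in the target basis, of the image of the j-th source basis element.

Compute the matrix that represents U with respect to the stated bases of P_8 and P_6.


the matrix is [[0, 0, 0, 0, 0, 0, 0, 0, 0]; [0, 0, 0, 0, 0, 0, 0, 0, 0]; [0, 0, 0, 0, 0, 0, 0, 0, 0]; [0, 0, 0, 0, 0, 0, 0, 0, 0]; [0, 0, 0, 0, 0, 0, 0, 0, 0]; [0, 0, 0, 0, 0, 0, 0, 0, 0]; [0, 0, 0, 0, 0, 0, 0, 0, 0]] (rows listed top to bottom)

image of 1: 0
image of x: 0
image of x^2: 0
image of x^3: 0
image of x^4: 0
image of x^5: 0
image of x^6: 0
image of x^7: 0
image of x^8: 0
each image's coordinates form column j of the matrix


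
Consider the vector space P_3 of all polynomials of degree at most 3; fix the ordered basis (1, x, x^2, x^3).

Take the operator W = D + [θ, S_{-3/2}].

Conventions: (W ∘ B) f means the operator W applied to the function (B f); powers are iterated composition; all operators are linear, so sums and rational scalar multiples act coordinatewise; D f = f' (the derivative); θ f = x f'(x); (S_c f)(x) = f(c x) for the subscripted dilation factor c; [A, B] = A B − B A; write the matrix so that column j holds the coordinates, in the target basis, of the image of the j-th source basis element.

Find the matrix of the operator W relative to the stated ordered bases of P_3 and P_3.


image of 1: 0
image of x: 1
image of x^2: 2x
image of x^3: 3x^2
each image's coordinates form column j of the matrix

the matrix is [[0, 1, 0, 0]; [0, 0, 2, 0]; [0, 0, 0, 3]; [0, 0, 0, 0]] (rows listed top to bottom)


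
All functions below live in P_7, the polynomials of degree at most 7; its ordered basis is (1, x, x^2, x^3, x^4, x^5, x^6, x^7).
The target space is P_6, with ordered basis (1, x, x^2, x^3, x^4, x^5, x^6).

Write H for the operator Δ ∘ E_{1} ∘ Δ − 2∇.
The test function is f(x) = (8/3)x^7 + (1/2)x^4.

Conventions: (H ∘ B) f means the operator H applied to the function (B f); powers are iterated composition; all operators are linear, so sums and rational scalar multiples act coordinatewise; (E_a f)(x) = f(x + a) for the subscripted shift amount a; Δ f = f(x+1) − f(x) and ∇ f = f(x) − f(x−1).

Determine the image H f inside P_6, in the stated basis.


Δ f = (56/3)x^6 + 56x^5 + (280/3)x^4 + (286/3)x^3 + 59x^2 + (62/3)x + 19/6
E_{1} Δ f = (56/3)x^6 + 168x^5 + (1960/3)x^4 + 1402x^3 + 1745x^2 + 1190x + 2077/6
Δ E_{1} Δ f = 112x^5 + 1120x^4 + (14000/3)x^3 + 10086x^2 + (33784/3)x + 5177
∇ f = (56/3)x^6 - 56x^5 + (280/3)x^4 - (274/3)x^3 + 53x^2 - (50/3)x + 13/6
(-2∇) f = -(112/3)x^6 + 112x^5 - (560/3)x^4 + (548/3)x^3 - 106x^2 + (100/3)x - 13/3
(Δ ∘ E_{1} ∘ Δ − 2∇) f = -(112/3)x^6 + 224x^5 + (2800/3)x^4 + (14548/3)x^3 + 9980x^2 + (33884/3)x + 15518/3

the result is g(x) = -(112/3)x^6 + 224x^5 + (2800/3)x^4 + (14548/3)x^3 + 9980x^2 + (33884/3)x + 15518/3


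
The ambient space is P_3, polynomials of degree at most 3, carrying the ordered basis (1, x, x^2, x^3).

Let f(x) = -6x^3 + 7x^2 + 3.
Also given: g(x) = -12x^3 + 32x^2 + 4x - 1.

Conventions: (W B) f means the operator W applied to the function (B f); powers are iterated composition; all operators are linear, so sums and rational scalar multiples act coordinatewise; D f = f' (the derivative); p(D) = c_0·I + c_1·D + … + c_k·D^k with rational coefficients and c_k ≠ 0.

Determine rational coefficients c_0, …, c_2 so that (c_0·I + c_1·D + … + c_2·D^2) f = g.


p(D) = 2·I − D − (1/2)·D^2, i.e. c_0 = 2, c_1 = -1, c_2 = -1/2

D^0 f = -6x^3 + 7x^2 + 3
D^1 f = -18x^2 + 14x
D^2 f = -36x + 14
matching coefficients of g against c_0 f + c_1 Df + … from the top degree down determines the c_i
solution: c_0 = 2, c_1 = -1, c_2 = -1/2


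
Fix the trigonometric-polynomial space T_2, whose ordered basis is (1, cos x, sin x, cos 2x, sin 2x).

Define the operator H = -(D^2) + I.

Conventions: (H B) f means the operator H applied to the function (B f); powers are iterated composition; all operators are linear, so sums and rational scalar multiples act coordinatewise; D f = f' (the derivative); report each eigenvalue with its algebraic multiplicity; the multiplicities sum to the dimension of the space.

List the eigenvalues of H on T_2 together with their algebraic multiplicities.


λ = 1 (multiplicity 1), λ = 2 (multiplicity 2), λ = 5 (multiplicity 2)

image of 1: 1
image of cos x: 2cos x
image of sin x: 2sin x
image of cos 2x: 5cos 2x
image of sin 2x: 5sin 2x
the matrix is diagonal; its diagonal is (1, 2, 2, 5, 5)
for a triangular matrix the eigenvalues are the diagonal entries, with algebraic multiplicity their repetition count


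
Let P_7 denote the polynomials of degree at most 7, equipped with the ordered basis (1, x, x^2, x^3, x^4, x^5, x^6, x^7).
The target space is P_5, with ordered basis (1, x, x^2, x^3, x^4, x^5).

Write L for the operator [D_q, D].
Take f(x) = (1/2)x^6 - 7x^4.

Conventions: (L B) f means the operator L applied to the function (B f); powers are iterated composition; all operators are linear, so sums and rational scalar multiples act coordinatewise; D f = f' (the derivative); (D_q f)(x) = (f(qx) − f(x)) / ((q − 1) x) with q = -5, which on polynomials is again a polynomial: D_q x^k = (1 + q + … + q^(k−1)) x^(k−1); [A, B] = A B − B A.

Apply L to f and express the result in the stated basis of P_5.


D f = 3x^5 - 28x^3
D_q D f = 1563x^4 - 588x^2
D_q f = -1302x^5 + 728x^3
D D_q f = -6510x^4 + 2184x^2
[D_q, D] f = 8073x^4 - 2772x^2

the result is g(x) = 8073x^4 - 2772x^2


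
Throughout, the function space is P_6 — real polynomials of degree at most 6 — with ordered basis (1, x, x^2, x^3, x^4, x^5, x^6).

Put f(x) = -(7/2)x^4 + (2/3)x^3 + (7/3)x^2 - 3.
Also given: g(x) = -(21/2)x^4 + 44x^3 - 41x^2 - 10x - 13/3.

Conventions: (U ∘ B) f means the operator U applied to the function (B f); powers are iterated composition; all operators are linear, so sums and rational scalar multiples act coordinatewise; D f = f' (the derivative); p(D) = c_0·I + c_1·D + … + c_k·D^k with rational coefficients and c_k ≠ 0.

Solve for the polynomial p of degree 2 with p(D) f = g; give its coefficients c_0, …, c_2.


p(D) = 3·I − 3·D + D^2, i.e. c_0 = 3, c_1 = -3, c_2 = 1

D^0 f = -(7/2)x^4 + (2/3)x^3 + (7/3)x^2 - 3
D^1 f = -14x^3 + 2x^2 + (14/3)x
D^2 f = -42x^2 + 4x + 14/3
matching coefficients of g against c_0 f + c_1 Df + … from the top degree down determines the c_i
solution: c_0 = 3, c_1 = -3, c_2 = 1


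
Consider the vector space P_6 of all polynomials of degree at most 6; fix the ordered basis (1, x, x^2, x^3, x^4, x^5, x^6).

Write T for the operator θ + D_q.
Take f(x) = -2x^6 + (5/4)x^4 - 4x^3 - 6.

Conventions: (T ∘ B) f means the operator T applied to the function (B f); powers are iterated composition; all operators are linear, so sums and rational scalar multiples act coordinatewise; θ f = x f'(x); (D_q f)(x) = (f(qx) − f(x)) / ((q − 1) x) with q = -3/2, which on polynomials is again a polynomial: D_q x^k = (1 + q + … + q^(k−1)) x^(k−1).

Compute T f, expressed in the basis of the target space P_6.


θ f = -12x^6 + 5x^4 - 12x^3
D_q f = (133/16)x^5 - (65/32)x^3 - 7x^2
(θ + D_q) f = -12x^6 + (133/16)x^5 + 5x^4 - (449/32)x^3 - 7x^2

the image equals g(x) = -12x^6 + (133/16)x^5 + 5x^4 - (449/32)x^3 - 7x^2


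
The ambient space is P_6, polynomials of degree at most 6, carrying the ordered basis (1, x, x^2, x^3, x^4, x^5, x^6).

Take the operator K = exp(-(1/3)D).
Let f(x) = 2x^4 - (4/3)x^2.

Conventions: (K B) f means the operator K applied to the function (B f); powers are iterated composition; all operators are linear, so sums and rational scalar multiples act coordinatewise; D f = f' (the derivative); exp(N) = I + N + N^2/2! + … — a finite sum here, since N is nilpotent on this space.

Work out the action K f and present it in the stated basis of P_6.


order-1 term: -(8/3)x^3 + (8/9)x
order-2 term: (4/3)x^2 - 4/27
order-3 term: -(8/27)x
order-4 term: 2/81
the series for exp(-(1/3)D) f terminates at order 4
exp(-(1/3)D) f = 2x^4 - (8/3)x^3 + (16/27)x - 10/81

g(x) = 2x^4 - (8/3)x^3 + (16/27)x - 10/81


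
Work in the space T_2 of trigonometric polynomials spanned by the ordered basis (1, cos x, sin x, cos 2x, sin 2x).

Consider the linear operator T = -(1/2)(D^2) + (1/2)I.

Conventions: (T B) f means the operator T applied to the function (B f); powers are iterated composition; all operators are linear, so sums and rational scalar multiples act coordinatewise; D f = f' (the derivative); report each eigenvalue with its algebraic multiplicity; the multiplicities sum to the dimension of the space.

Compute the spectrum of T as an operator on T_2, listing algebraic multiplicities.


λ = 1/2 (multiplicity 1), λ = 1 (multiplicity 2), λ = 5/2 (multiplicity 2)

image of 1: 1/2
image of cos x: cos x
image of sin x: sin x
image of cos 2x: (5/2)cos 2x
image of sin 2x: (5/2)sin 2x
the matrix is diagonal; its diagonal is (1/2, 1, 1, 5/2, 5/2)
for a triangular matrix the eigenvalues are the diagonal entries, with algebraic multiplicity their repetition count


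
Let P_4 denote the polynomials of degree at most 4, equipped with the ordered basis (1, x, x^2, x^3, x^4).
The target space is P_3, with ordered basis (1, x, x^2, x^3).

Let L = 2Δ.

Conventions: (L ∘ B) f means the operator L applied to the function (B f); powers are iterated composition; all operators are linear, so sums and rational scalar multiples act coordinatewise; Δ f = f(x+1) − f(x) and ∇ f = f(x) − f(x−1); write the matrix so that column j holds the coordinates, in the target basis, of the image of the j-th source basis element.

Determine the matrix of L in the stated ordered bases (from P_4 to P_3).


the matrix is [[0, 2, 2, 2, 2]; [0, 0, 4, 6, 8]; [0, 0, 0, 6, 12]; [0, 0, 0, 0, 8]] (rows listed top to bottom)

image of 1: 0
image of x: 2
image of x^2: 4x + 2
image of x^3: 6x^2 + 6x + 2
image of x^4: 8x^3 + 12x^2 + 8x + 2
each image's coordinates form column j of the matrix


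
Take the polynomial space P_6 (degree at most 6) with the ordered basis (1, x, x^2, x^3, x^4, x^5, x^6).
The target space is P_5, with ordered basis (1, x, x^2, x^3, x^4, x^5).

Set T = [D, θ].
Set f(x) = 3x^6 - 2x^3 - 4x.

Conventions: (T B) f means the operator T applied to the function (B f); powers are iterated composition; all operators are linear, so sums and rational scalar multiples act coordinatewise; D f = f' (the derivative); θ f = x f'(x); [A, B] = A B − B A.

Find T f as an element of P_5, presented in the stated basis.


θ f = 18x^6 - 6x^3 - 4x
D θ f = 108x^5 - 18x^2 - 4
D f = 18x^5 - 6x^2 - 4
θ D f = 90x^5 - 12x^2
[D, θ] f = 18x^5 - 6x^2 - 4

the result is g(x) = 18x^5 - 6x^2 - 4


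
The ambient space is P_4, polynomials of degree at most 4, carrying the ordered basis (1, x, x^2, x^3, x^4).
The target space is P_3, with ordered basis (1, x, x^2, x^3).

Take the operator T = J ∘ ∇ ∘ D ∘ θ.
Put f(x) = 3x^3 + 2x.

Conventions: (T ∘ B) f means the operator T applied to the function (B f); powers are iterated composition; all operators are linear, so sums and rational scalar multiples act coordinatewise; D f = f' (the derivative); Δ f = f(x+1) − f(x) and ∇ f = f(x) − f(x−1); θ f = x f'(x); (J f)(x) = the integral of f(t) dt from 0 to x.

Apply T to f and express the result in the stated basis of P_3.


θ f = 9x^3 + 2x
D θ f = 27x^2 + 2
∇ (D ∘ θ) f = 54x - 27
J ∇ (D ∘ θ) f = 27x^2 - 27x

the image equals g(x) = 27x^2 - 27x


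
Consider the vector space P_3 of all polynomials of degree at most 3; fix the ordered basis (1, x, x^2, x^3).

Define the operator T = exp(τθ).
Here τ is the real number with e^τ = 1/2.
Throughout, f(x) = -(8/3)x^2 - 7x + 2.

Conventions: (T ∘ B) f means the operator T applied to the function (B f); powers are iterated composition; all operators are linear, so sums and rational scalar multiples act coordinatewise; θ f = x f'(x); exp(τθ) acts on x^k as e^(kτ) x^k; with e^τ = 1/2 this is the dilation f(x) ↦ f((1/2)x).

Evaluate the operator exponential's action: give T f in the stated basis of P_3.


the image equals g(x) = -(2/3)x^2 - (7/2)x + 2

exp(τθ) x^k = e^(kτ) x^k; with e^τ = 1/2 this sends x^k to (1/2)^k x^k
x ↦ 1/2 x
x^2 ↦ 1/4 x^2
applying this coordinatewise to f: exp(τθ) f = -(2/3)x^2 - (7/2)x + 2


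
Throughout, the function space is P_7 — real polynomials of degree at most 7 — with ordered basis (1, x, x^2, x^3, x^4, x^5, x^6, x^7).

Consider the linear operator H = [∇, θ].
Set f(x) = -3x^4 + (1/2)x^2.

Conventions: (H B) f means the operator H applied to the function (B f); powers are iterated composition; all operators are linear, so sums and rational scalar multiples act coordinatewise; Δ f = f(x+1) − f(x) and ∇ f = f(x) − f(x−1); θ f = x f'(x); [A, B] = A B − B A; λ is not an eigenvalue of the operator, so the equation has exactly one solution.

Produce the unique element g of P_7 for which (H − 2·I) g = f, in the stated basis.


write g with unknown coordinates in the stated basis and equate coefficients in (H − 2·I) g = f
solving from the highest basis element down gives g = (3/2)x^4 + 3x^3 - (19/4)x^2 - (19/4)x + 31/8
check: H g = 6x^3 - 9x^2 - (19/2)x + 31/4
so H g − 2·g = -3x^4 + (1/2)x^2 = f ✓

g(x) = (3/2)x^4 + 3x^3 - (19/4)x^2 - (19/4)x + 31/8


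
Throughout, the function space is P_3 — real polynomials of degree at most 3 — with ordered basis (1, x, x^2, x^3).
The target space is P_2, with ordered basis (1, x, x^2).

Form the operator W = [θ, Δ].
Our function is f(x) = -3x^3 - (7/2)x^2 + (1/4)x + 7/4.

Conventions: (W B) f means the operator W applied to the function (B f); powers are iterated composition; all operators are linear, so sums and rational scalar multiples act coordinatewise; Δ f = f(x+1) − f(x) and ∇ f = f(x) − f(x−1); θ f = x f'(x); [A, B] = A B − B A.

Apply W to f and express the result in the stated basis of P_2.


the image equals g(x) = 9x^2 + 25x + 63/4

Δ f = -9x^2 - 16x - 25/4
θ Δ f = -18x^2 - 16x
θ f = -9x^3 - 7x^2 + (1/4)x
Δ θ f = -27x^2 - 41x - 63/4
[θ, Δ] f = 9x^2 + 25x + 63/4


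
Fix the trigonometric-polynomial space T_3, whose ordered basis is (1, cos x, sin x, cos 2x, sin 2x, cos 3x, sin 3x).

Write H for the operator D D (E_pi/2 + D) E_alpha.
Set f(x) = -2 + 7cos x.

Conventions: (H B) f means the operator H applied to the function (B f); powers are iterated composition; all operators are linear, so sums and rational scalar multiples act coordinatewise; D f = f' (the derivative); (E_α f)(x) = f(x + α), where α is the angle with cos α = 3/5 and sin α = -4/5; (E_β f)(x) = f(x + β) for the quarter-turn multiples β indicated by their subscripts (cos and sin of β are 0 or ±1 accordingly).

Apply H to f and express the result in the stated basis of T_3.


E_alpha f = -2 + (21/5)cos x + (28/5)sin x
E_pi/2 E_alpha f = -2 + (28/5)cos x - (21/5)sin x
D E_alpha f = (28/5)cos x - (21/5)sin x
(E_pi/2 + D) E_alpha f = -2 + (56/5)cos x - (42/5)sin x
D ((E_pi/2 + D) E_alpha) f = -(42/5)cos x - (56/5)sin x
D D ((E_pi/2 + D) E_alpha) f = -(56/5)cos x + (42/5)sin x

the image equals g(x) = -(56/5)cos x + (42/5)sin x


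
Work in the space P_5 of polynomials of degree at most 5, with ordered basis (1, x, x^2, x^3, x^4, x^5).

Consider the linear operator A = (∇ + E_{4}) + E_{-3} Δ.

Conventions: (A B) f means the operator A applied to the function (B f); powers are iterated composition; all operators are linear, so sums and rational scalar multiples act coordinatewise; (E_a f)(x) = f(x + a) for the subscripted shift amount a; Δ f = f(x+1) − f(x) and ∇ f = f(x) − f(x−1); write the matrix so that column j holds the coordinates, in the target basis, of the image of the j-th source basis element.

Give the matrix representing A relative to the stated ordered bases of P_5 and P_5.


image of 1: 1
image of x: x + 6
image of x^2: x^2 + 12x + 10
image of x^3: x^3 + 18x^2 + 30x + 84
image of x^4: x^4 + 24x^3 + 60x^2 + 336x + 190
image of x^5: x^5 + 30x^4 + 100x^3 + 840x^2 + 950x + 1236
each image's coordinates form column j of the matrix

the matrix is [[1, 6, 10, 84, 190, 1236]; [0, 1, 12, 30, 336, 950]; [0, 0, 1, 18, 60, 840]; [0, 0, 0, 1, 24, 100]; [0, 0, 0, 0, 1, 30]; [0, 0, 0, 0, 0, 1]] (rows listed top to bottom)


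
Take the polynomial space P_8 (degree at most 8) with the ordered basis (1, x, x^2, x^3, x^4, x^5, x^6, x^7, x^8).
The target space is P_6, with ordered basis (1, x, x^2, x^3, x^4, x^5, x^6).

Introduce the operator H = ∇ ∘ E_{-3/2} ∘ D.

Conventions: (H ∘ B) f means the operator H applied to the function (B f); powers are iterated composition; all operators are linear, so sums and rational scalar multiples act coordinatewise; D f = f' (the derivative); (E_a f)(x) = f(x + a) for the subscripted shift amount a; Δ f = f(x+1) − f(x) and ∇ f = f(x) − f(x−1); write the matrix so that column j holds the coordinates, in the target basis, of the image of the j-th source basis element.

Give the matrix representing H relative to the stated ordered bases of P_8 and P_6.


image of 1: 0
image of x: 0
image of x^2: 2
image of x^3: 6x - 12
image of x^4: 12x^2 - 48x + 49
image of x^5: 20x^3 - 120x^2 + 245x - 170
image of x^6: 30x^4 - 240x^3 + 735x^2 - 1020x + 4323/8
image of x^7: 42x^5 - 420x^4 + 1715x^3 - 3570x^2 + (30261/8)x - 6517/4
image of x^8: 56x^6 - 672x^5 + 3430x^4 - 9520x^3 + (30261/2)x^2 - 13034x + 37969/8
each image's coordinates form column j of the matrix

the matrix is [[0, 0, 2, -12, 49, -170, 4323/8, -6517/4, 37969/8]; [0, 0, 0, 6, -48, 245, -1020, 30261/8, -13034]; [0, 0, 0, 0, 12, -120, 735, -3570, 30261/2]; [0, 0, 0, 0, 0, 20, -240, 1715, -9520]; [0, 0, 0, 0, 0, 0, 30, -420, 3430]; [0, 0, 0, 0, 0, 0, 0, 42, -672]; [0, 0, 0, 0, 0, 0, 0, 0, 56]] (rows listed top to bottom)


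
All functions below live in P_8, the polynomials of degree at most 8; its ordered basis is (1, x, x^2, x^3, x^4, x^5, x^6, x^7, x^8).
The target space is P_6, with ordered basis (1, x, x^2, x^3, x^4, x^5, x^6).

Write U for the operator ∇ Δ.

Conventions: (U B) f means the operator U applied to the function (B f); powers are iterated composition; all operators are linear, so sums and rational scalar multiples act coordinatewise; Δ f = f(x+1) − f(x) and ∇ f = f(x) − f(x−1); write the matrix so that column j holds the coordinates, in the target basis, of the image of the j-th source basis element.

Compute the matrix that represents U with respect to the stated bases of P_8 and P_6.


the matrix is [[0, 0, 2, 0, 2, 0, 2, 0, 2]; [0, 0, 0, 6, 0, 10, 0, 14, 0]; [0, 0, 0, 0, 12, 0, 30, 0, 56]; [0, 0, 0, 0, 0, 20, 0, 70, 0]; [0, 0, 0, 0, 0, 0, 30, 0, 140]; [0, 0, 0, 0, 0, 0, 0, 42, 0]; [0, 0, 0, 0, 0, 0, 0, 0, 56]] (rows listed top to bottom)

image of 1: 0
image of x: 0
image of x^2: 2
image of x^3: 6x
image of x^4: 12x^2 + 2
image of x^5: 20x^3 + 10x
image of x^6: 30x^4 + 30x^2 + 2
image of x^7: 42x^5 + 70x^3 + 14x
image of x^8: 56x^6 + 140x^4 + 56x^2 + 2
each image's coordinates form column j of the matrix


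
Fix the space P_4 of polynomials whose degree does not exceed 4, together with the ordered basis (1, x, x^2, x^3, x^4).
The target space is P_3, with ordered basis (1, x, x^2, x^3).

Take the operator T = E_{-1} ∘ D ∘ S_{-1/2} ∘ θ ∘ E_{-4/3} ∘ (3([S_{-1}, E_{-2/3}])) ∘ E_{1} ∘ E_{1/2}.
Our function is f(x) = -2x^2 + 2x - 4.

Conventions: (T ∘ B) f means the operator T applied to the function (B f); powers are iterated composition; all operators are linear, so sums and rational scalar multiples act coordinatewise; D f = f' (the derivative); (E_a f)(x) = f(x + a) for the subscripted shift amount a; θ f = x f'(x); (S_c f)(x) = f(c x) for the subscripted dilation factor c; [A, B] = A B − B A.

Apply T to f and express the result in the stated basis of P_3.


E_{1/2} f = -2x^2 - 7/2
E_{1} E_{1/2} f = -2x^2 - 4x - 11/2
E_{-2/3} (E_{1} ∘ E_{1/2}) f = -2x^2 - (4/3)x - 67/18
S_{-1} E_{-2/3} (E_{1} ∘ E_{1/2}) f = -2x^2 + (4/3)x - 67/18
S_{-1} (E_{1} ∘ E_{1/2}) f = -2x^2 + 4x - 11/2
E_{-2/3} S_{-1} (E_{1} ∘ E_{1/2}) f = -2x^2 + (20/3)x - 163/18
[S_{-1}, E_{-2/3}] (E_{1} ∘ E_{1/2}) f = -(16/3)x + 16/3
(3([S_{-1}, E_{-2/3}])) (E_{1} ∘ E_{1/2}) f = -16x + 16
E_{-4/3} (3([S_{-1}, E_{-2/3}])) (E_{1} ∘ E_{1/2}) f = -16x + 112/3
θ E_{-4/3} (3([S_{-1}, E_{-2/3}])) (E_{1} ∘ E_{1/2}) f = -16x
S_{-1/2} θ E_{-4/3} (3([S_{-1}, E_{-2/3}])) (E_{1} ∘ E_{1/2}) f = 8x
D S_{-1/2} θ E_{-4/3} (3([S_{-1}, E_{-2/3}])) (E_{1} ∘ E_{1/2}) f = 8
E_{-1} D S_{-1/2} θ E_{-4/3} (3([S_{-1}, E_{-2/3}])) (E_{1} ∘ E_{1/2}) f = 8

g(x) = 8
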